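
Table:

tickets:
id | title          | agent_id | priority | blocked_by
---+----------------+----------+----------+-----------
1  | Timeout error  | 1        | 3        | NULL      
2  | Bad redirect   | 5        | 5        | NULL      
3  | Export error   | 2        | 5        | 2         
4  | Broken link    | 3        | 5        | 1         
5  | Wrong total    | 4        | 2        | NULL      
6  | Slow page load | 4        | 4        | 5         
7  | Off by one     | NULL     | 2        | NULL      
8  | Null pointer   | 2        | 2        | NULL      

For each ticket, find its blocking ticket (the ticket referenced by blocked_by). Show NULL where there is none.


This is a self-join: tickets is joined to a second copy of itself, matching each row's blocked_by to another row's id. Use LEFT JOIN so rows with blocked_by=NULL are kept.
  - ticket 1 (Timeout error): blocked_by=NULL -> NULL
  - ticket 2 (Bad redirect): blocked_by=NULL -> NULL
  - ticket 3 (Export error): blocked_by=2 -> Bad redirect
  - ticket 4 (Broken link): blocked_by=1 -> Timeout error
  - ticket 5 (Wrong total): blocked_by=NULL -> NULL
  - ticket 6 (Slow page load): blocked_by=5 -> Wrong total
  - ticket 7 (Off by one): blocked_by=NULL -> NULL
  - ticket 8 (Null pointer): blocked_by=NULL -> NULL

SQL:
SELECT a.title AS item, b.title AS blocked_by
FROM tickets a
LEFT JOIN tickets b ON a.blocked_by = b.id

Result:
item           | blocked_by   
---------------+--------------
Timeout error  | NULL         
Bad redirect   | NULL         
Export error   | Bad redirect 
Broken link    | Timeout error
Wrong total    | NULL         
Slow page load | Wrong total  
Off by one     | NULL         
Null pointer   | NULL         


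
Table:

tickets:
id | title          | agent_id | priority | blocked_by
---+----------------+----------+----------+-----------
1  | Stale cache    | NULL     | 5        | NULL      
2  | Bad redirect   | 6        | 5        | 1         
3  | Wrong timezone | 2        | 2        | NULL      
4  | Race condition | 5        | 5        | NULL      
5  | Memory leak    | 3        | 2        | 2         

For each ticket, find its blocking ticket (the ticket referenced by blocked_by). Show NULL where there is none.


This is a self-join: tickets is joined to a second copy of itself, matching each row's blocked_by to another row's id. Use LEFT JOIN so rows with blocked_by=NULL are kept.
  - ticket 1 (Stale cache): blocked_by=NULL -> NULL
  - ticket 2 (Bad redirect): blocked_by=1 -> Stale cache
  - ticket 3 (Wrong timezone): blocked_by=NULL -> NULL
  - ticket 4 (Race condition): blocked_by=NULL -> NULL
  - ticket 5 (Memory leak): blocked_by=2 -> Bad redirect

SQL:
SELECT a.title AS item, b.title AS blocked_by
FROM tickets a
LEFT JOIN tickets b ON a.blocked_by = b.id

Result:
item           | blocked_by  
---------------+-------------
Stale cache    | NULL        
Bad redirect   | Stale cache 
Wrong timezone | NULL        
Race condition | NULL        
Memory leak    | Bad redirect


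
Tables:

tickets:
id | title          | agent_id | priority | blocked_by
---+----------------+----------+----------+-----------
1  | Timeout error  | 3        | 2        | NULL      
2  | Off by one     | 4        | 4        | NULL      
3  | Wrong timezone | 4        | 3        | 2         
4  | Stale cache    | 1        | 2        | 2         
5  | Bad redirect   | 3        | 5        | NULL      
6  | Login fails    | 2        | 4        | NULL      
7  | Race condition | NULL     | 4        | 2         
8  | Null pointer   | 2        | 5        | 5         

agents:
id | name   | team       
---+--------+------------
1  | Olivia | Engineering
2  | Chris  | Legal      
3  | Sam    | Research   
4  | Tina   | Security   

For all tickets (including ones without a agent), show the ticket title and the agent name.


LEFT JOIN keeps every row from tickets (the left table); where agent_id has no match in agents, the agent columns become NULL. Walk through each ticket:
  - ticket 1 (Timeout error): agent_id=3 -> matches Sam
  - ticket 2 (Off by one): agent_id=4 -> matches Tina
  - ticket 3 (Wrong timezone): agent_id=4 -> matches Tina
  - ticket 4 (Stale cache): agent_id=1 -> matches Olivia
  - ticket 5 (Bad redirect): agent_id=3 -> matches Sam
  - ticket 6 (Login fails): agent_id=2 -> matches Chris
  - ticket 7 (Race condition): agent_id=NULL, no match -> kept with NULL
  - ticket 8 (Null pointer): agent_id=2 -> matches Chris
All 8 rows appear; 1 has NULL agent.

SQL:
SELECT a.title, b.name AS agent
FROM tickets a
LEFT JOIN agents b ON a.agent_id = b.id

Result:
title          | agent 
---------------+-------
Timeout error  | Sam   
Off by one     | Tina  
Wrong timezone | Tina  
Stale cache    | Olivia
Bad redirect   | Sam   
Login fails    | Chris 
Race condition | NULL  
Null pointer   | Chris 


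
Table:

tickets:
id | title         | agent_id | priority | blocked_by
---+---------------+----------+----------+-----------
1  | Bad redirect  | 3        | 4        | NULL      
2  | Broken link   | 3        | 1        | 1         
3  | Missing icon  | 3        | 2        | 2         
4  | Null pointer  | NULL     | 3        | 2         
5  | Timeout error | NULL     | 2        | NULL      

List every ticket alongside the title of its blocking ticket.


This is a self-join: tickets is joined to a second copy of itself, matching each row's blocked_by to another row's id. Use LEFT JOIN so rows with blocked_by=NULL are kept.
  - ticket 1 (Bad redirect): blocked_by=NULL -> NULL
  - ticket 2 (Broken link): blocked_by=1 -> Bad redirect
  - ticket 3 (Missing icon): blocked_by=2 -> Broken link
  - ticket 4 (Null pointer): blocked_by=2 -> Broken link
  - ticket 5 (Timeout error): blocked_by=NULL -> NULL

SQL:
SELECT a.title AS item, b.title AS blocked_by
FROM tickets a
LEFT JOIN tickets b ON a.blocked_by = b.id

Result:
item          | blocked_by  
--------------+-------------
Bad redirect  | NULL        
Broken link   | Bad redirect
Missing icon  | Broken link 
Null pointer  | Broken link 
Timeout error | NULL        


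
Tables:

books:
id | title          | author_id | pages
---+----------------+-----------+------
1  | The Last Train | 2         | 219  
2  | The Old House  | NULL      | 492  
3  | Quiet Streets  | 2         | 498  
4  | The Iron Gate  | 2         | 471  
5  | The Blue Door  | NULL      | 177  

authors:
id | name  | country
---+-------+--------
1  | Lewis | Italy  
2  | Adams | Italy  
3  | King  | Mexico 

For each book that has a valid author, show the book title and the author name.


INNER JOIN keeps only books rows whose author_id matches an id in authors. Walk through each book:
  - book 1 (The Last Train): author_id=2 -> matches Adams
  - book 2 (The Old House): author_id=NULL, no match -> dropped
  - book 3 (Quiet Streets): author_id=2 -> matches Adams
  - book 4 (The Iron Gate): author_id=2 -> matches Adams
  - book 5 (The Blue Door): author_id=NULL, no match -> dropped
So 2 of 5 rows are dropped.

SQL:
SELECT a.title, b.name AS author
FROM books a
INNER JOIN authors b ON a.author_id = b.id

Result:
title          | author
---------------+-------
The Last Train | Adams 
Quiet Streets  | Adams 
The Iron Gate  | Adams 


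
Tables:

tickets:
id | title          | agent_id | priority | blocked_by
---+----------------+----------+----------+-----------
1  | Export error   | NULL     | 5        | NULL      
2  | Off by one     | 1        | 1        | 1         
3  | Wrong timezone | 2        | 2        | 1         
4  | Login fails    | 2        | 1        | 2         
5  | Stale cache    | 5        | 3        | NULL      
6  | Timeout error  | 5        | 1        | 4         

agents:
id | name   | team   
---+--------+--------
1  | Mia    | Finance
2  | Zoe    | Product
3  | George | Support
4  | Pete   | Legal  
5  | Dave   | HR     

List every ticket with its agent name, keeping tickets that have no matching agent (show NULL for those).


LEFT JOIN keeps every row from tickets (the left table); where agent_id has no match in agents, the agent columns become NULL. Walk through each ticket:
  - ticket 1 (Export error): agent_id=NULL, no match -> kept with NULL
  - ticket 2 (Off by one): agent_id=1 -> matches Mia
  - ticket 3 (Wrong timezone): agent_id=2 -> matches Zoe
  - ticket 4 (Login fails): agent_id=2 -> matches Zoe
  - ticket 5 (Stale cache): agent_id=5 -> matches Dave
  - ticket 6 (Timeout error): agent_id=5 -> matches Dave
All 6 rows appear; 1 has NULL agent.

SQL:
SELECT a.title, b.name AS agent
FROM tickets a
LEFT JOIN agents b ON a.agent_id = b.id

Result:
title          | agent
---------------+------
Export error   | NULL 
Off by one     | Mia  
Wrong timezone | Zoe  
Login fails    | Zoe  
Stale cache    | Dave 
Timeout error  | Dave 


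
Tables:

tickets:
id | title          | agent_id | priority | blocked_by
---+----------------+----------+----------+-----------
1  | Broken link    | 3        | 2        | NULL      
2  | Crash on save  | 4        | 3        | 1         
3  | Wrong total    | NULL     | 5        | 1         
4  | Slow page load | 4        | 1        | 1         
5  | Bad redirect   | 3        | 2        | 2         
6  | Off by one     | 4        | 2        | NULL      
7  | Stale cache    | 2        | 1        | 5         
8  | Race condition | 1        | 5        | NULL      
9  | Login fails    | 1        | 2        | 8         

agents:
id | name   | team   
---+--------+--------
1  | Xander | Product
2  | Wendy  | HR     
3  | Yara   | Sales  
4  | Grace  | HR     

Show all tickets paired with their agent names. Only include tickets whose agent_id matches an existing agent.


INNER JOIN keeps only tickets rows whose agent_id matches an id in agents. Walk through each ticket:
  - ticket 1 (Broken link): agent_id=3 -> matches Yara
  - ticket 2 (Crash on save): agent_id=4 -> matches Grace
  - ticket 3 (Wrong total): agent_id=NULL, no match -> dropped
  - ticket 4 (Slow page load): agent_id=4 -> matches Grace
  - ticket 5 (Bad redirect): agent_id=3 -> matches Yara
  - ticket 6 (Off by one): agent_id=4 -> matches Grace
  - ticket 7 (Stale cache): agent_id=2 -> matches Wendy
  - ticket 8 (Race condition): agent_id=1 -> matches Xander
  - ticket 9 (Login fails): agent_id=1 -> matches Xander
So 1 of 9 rows is dropped.

SQL:
SELECT a.title, b.name AS agent
FROM tickets a
INNER JOIN agents b ON a.agent_id = b.id

Result:
title          | agent 
---------------+-------
Broken link    | Yara  
Crash on save  | Grace 
Slow page load | Grace 
Bad redirect   | Yara  
Off by one     | Grace 
Stale cache    | Wendy 
Race condition | Xander
Login fails    | Xander


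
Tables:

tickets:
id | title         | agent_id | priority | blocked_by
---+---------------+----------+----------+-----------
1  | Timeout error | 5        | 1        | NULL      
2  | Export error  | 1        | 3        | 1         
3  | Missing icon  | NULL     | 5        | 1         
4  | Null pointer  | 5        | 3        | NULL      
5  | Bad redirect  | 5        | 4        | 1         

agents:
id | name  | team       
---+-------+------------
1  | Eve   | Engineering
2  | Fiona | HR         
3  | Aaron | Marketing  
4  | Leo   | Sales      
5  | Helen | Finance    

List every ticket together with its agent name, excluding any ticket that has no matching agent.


INNER JOIN keeps only tickets rows whose agent_id matches an id in agents. Walk through each ticket:
  - ticket 1 (Timeout error): agent_id=5 -> matches Helen
  - ticket 2 (Export error): agent_id=1 -> matches Eve
  - ticket 3 (Missing icon): agent_id=NULL, no match -> dropped
  - ticket 4 (Null pointer): agent_id=5 -> matches Helen
  - ticket 5 (Bad redirect): agent_id=5 -> matches Helen
So 1 of 5 rows is dropped.

SQL:
SELECT a.title, b.name AS agent
FROM tickets a
INNER JOIN agents b ON a.agent_id = b.id

Result:
title         | agent
--------------+------
Timeout error | Helen
Export error  | Eve  
Null pointer  | Helen
Bad redirect  | Helen


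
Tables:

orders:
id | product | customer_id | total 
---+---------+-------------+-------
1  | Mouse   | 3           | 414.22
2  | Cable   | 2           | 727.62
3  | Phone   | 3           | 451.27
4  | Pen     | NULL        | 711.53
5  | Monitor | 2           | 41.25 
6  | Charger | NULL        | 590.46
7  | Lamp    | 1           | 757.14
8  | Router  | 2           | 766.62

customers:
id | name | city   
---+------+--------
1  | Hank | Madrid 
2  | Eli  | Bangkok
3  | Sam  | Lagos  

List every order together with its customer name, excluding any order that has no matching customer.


INNER JOIN keeps only orders rows whose customer_id matches an id in customers. Walk through each order:
  - order 1 (Mouse): customer_id=3 -> matches Sam
  - order 2 (Cable): customer_id=2 -> matches Eli
  - order 3 (Phone): customer_id=3 -> matches Sam
  - order 4 (Pen): customer_id=NULL, no match -> dropped
  - order 5 (Monitor): customer_id=2 -> matches Eli
  - order 6 (Charger): customer_id=NULL, no match -> dropped
  - order 7 (Lamp): customer_id=1 -> matches Hank
  - order 8 (Router): customer_id=2 -> matches Eli
So 2 of 8 rows are dropped.

SQL:
SELECT a.product, b.name AS customer
FROM orders a
INNER JOIN customers b ON a.customer_id = b.id

Result:
product | customer
--------+---------
Mouse   | Sam     
Cable   | Eli     
Phone   | Sam     
Monitor | Eli     
Lamp    | Hank    
Router  | Eli     


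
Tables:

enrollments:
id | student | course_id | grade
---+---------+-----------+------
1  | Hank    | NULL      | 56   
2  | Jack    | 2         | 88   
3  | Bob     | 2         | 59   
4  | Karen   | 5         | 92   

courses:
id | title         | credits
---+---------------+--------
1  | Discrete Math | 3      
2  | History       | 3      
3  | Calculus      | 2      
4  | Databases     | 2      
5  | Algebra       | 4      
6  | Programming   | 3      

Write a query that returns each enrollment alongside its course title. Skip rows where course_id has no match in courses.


INNER JOIN keeps only enrollments rows whose course_id matches an id in courses. Walk through each enrollment:
  - enrollment 1 (Hank): course_id=NULL, no match -> dropped
  - enrollment 2 (Jack): course_id=2 -> matches History
  - enrollment 3 (Bob): course_id=2 -> matches History
  - enrollment 4 (Karen): course_id=5 -> matches Algebra
So 1 of 4 rows is dropped.

SQL:
SELECT a.student, b.title AS course
FROM enrollments a
INNER JOIN courses b ON a.course_id = b.id

Result:
student | course 
--------+--------
Jack    | History
Bob     | History
Karen   | Algebra


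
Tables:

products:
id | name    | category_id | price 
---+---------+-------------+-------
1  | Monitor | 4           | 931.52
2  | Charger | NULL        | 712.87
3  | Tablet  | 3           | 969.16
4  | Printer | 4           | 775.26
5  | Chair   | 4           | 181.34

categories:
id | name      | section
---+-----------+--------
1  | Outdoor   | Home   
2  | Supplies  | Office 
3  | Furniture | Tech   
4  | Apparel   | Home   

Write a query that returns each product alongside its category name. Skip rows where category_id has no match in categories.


INNER JOIN keeps only products rows whose category_id matches an id in categories. Walk through each product:
  - product 1 (Monitor): category_id=4 -> matches Apparel
  - product 2 (Charger): category_id=NULL, no match -> dropped
  - product 3 (Tablet): category_id=3 -> matches Furniture
  - product 4 (Printer): category_id=4 -> matches Apparel
  - product 5 (Chair): category_id=4 -> matches Apparel
So 1 of 5 rows is dropped.

SQL:
SELECT a.name, b.name AS category
FROM products a
INNER JOIN categories b ON a.category_id = b.id

Result:
name    | category 
--------+----------
Monitor | Apparel  
Tablet  | Furniture
Printer | Apparel  
Chair   | Apparel  


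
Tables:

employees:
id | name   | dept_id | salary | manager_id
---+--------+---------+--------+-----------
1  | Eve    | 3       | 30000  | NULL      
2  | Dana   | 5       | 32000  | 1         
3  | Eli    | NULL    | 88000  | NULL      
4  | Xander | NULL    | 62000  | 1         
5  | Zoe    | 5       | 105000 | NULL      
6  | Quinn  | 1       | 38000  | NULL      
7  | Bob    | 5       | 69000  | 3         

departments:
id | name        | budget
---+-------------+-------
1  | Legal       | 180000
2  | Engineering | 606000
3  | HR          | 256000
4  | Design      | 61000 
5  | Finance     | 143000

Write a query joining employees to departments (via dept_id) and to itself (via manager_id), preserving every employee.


Two LEFT JOINs from the same base table employees: one to departments via dept_id, one to employees itself via manager_id. Both are LEFT so every employee is preserved.
Match against departments:
  - employee 1 (Eve): dept_id=3 -> matches HR
  - employee 2 (Dana): dept_id=5 -> matches Finance
  - employee 3 (Eli): dept_id=NULL, no match -> kept with NULL
  - employee 4 (Xander): dept_id=NULL, no match -> kept with NULL
  - employee 5 (Zoe): dept_id=5 -> matches Finance
  - employee 6 (Quinn): dept_id=1 -> matches Legal
  - employee 7 (Bob): dept_id=5 -> matches Finance
Match against employees (self):
  - employee 1 (Eve): manager_id=NULL -> NULL
  - employee 2 (Dana): manager_id=1 -> Eve
  - employee 3 (Eli): manager_id=NULL -> NULL
  - employee 4 (Xander): manager_id=1 -> Eve
  - employee 5 (Zoe): manager_id=NULL -> NULL
  - employee 6 (Quinn): manager_id=NULL -> NULL
  - employee 7 (Bob): manager_id=3 -> Eli

SQL:
SELECT a.name, b.name AS department, c.name AS manager
FROM employees a
LEFT JOIN departments b ON a.dept_id = b.id
LEFT JOIN employees c ON a.manager_id = c.id

Result:
name   | department | manager
-------+------------+--------
Eve    | HR         | NULL   
Dana   | Finance    | Eve    
Eli    | NULL       | NULL   
Xander | NULL       | Eve    
Zoe    | Finance    | NULL   
Quinn  | Legal      | NULL   
Bob    | Finance    | Eli    


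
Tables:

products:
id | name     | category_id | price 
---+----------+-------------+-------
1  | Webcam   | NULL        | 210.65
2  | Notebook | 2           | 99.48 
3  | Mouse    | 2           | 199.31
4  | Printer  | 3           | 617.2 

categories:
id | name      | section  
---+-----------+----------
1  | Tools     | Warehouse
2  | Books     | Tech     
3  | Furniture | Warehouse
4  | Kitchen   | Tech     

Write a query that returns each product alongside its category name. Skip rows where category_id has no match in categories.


INNER JOIN keeps only products rows whose category_id matches an id in categories. Walk through each product:
  - product 1 (Webcam): category_id=NULL, no match -> dropped
  - product 2 (Notebook): category_id=2 -> matches Books
  - product 3 (Mouse): category_id=2 -> matches Books
  - product 4 (Printer): category_id=3 -> matches Furniture
So 1 of 4 rows is dropped.

SQL:
SELECT a.name, b.name AS category
FROM products a
INNER JOIN categories b ON a.category_id = b.id

Result:
name     | category 
---------+----------
Notebook | Books    
Mouse    | Books    
Printer  | Furniture


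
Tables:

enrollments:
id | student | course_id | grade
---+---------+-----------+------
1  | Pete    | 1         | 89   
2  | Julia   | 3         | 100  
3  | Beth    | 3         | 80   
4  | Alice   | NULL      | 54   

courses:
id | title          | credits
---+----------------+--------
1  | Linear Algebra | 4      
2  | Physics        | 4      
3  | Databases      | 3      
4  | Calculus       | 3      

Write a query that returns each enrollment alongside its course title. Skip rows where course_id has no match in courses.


INNER JOIN keeps only enrollments rows whose course_id matches an id in courses. Walk through each enrollment:
  - enrollment 1 (Pete): course_id=1 -> matches Linear Algebra
  - enrollment 2 (Julia): course_id=3 -> matches Databases
  - enrollment 3 (Beth): course_id=3 -> matches Databases
  - enrollment 4 (Alice): course_id=NULL, no match -> dropped
So 1 of 4 rows is dropped.

SQL:
SELECT a.student, b.title AS course
FROM enrollments a
INNER JOIN courses b ON a.course_id = b.id

Result:
student | course        
--------+---------------
Pete    | Linear Algebra
Julia   | Databases     
Beth    | Databases     


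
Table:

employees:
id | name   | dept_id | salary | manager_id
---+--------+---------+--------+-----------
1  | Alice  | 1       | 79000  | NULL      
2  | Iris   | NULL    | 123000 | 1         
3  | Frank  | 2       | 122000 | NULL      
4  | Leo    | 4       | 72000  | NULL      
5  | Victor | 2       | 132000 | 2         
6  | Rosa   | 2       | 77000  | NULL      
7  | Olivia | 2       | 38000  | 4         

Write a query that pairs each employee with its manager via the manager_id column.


This is a self-join: employees is joined to a second copy of itself, matching each row's manager_id to another row's id. Use LEFT JOIN so rows with manager_id=NULL are kept.
  - employee 1 (Alice): manager_id=NULL -> NULL
  - employee 2 (Iris): manager_id=1 -> Alice
  - employee 3 (Frank): manager_id=NULL -> NULL
  - employee 4 (Leo): manager_id=NULL -> NULL
  - employee 5 (Victor): manager_id=2 -> Iris
  - employee 6 (Rosa): manager_id=NULL -> NULL
  - employee 7 (Olivia): manager_id=4 -> Leo

SQL:
SELECT a.name AS item, b.name AS manager
FROM employees a
LEFT JOIN employees b ON a.manager_id = b.id

Result:
item   | manager
-------+--------
Alice  | NULL   
Iris   | Alice  
Frank  | NULL   
Leo    | NULL   
Victor | Iris   
Rosa   | NULL   
Olivia | Leo    


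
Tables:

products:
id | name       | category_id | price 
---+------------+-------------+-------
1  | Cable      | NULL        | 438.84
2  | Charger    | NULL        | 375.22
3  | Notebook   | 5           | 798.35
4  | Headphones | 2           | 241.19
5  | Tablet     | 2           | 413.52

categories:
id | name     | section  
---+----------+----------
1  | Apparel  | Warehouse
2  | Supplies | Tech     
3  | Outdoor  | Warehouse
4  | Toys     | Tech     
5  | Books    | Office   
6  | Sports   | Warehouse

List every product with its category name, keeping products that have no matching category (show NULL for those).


LEFT JOIN keeps every row from products (the left table); where category_id has no match in categories, the category columns become NULL. Walk through each product:
  - product 1 (Cable): category_id=NULL, no match -> kept with NULL
  - product 2 (Charger): category_id=NULL, no match -> kept with NULL
  - product 3 (Notebook): category_id=5 -> matches Books
  - product 4 (Headphones): category_id=2 -> matches Supplies
  - product 5 (Tablet): category_id=2 -> matches Supplies
All 5 rows appear; 2 have NULL category.

SQL:
SELECT a.name, b.name AS category
FROM products a
LEFT JOIN categories b ON a.category_id = b.id

Result:
name       | category
-----------+---------
Cable      | NULL    
Charger    | NULL    
Notebook   | Books   
Headphones | Supplies
Tablet     | Supplies


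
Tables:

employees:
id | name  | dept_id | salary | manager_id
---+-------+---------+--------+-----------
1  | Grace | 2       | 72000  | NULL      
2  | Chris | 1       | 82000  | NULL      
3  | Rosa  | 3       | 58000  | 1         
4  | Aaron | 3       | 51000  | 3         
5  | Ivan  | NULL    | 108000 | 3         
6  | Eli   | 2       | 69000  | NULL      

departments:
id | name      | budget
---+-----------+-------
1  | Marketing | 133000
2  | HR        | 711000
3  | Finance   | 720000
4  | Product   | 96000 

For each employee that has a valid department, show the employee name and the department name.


INNER JOIN keeps only employees rows whose dept_id matches an id in departments. Walk through each employee:
  - employee 1 (Grace): dept_id=2 -> matches HR
  - employee 2 (Chris): dept_id=1 -> matches Marketing
  - employee 3 (Rosa): dept_id=3 -> matches Finance
  - employee 4 (Aaron): dept_id=3 -> matches Finance
  - employee 5 (Ivan): dept_id=NULL, no match -> dropped
  - employee 6 (Eli): dept_id=2 -> matches HR
So 1 of 6 rows is dropped.

SQL:
SELECT a.name, b.name AS department
FROM employees a
INNER JOIN departments b ON a.dept_id = b.id

Result:
name  | department
------+-----------
Grace | HR        
Chris | Marketing 
Rosa  | Finance   
Aaron | Finance   
Eli   | HR        


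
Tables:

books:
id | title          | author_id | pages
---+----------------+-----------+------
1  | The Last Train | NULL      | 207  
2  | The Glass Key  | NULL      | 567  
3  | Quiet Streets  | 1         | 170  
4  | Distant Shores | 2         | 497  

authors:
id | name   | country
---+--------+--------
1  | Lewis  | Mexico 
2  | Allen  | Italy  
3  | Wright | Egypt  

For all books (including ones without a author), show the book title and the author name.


LEFT JOIN keeps every row from books (the left table); where author_id has no match in authors, the author columns become NULL. Walk through each book:
  - book 1 (The Last Train): author_id=NULL, no match -> kept with NULL
  - book 2 (The Glass Key): author_id=NULL, no match -> kept with NULL
  - book 3 (Quiet Streets): author_id=1 -> matches Lewis
  - book 4 (Distant Shores): author_id=2 -> matches Allen
All 4 rows appear; 2 have NULL author.

SQL:
SELECT a.title, b.name AS author
FROM books a
LEFT JOIN authors b ON a.author_id = b.id

Result:
title          | author
---------------+-------
The Last Train | NULL  
The Glass Key  | NULL  
Quiet Streets  | Lewis 
Distant Shores | Allen 


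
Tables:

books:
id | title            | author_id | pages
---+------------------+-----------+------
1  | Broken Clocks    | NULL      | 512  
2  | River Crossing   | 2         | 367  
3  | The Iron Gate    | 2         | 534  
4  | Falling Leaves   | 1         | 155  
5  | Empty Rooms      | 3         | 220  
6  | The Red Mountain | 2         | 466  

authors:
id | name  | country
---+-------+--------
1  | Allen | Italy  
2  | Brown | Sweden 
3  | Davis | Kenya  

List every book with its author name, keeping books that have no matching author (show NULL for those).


LEFT JOIN keeps every row from books (the left table); where author_id has no match in authors, the author columns become NULL. Walk through each book:
  - book 1 (Broken Clocks): author_id=NULL, no match -> kept with NULL
  - book 2 (River Crossing): author_id=2 -> matches Brown
  - book 3 (The Iron Gate): author_id=2 -> matches Brown
  - book 4 (Falling Leaves): author_id=1 -> matches Allen
  - book 5 (Empty Rooms): author_id=3 -> matches Davis
  - book 6 (The Red Mountain): author_id=2 -> matches Brown
All 6 rows appear; 1 has NULL author.

SQL:
SELECT a.title, b.name AS author
FROM books a
LEFT JOIN authors b ON a.author_id = b.id

Result:
title            | author
-----------------+-------
Broken Clocks    | NULL  
River Crossing   | Brown 
The Iron Gate    | Brown 
Falling Leaves   | Allen 
Empty Rooms      | Davis 
The Red Mountain | Brown 


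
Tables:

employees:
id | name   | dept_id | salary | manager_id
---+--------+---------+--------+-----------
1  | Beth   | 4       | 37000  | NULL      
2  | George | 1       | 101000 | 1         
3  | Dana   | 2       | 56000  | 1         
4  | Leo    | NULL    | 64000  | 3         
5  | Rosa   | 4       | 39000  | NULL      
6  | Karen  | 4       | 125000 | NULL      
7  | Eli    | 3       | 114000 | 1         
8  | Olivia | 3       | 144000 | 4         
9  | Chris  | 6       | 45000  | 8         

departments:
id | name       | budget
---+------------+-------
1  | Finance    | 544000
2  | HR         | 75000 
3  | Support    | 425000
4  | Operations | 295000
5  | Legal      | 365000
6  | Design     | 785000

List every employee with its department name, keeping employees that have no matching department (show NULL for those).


LEFT JOIN keeps every row from employees (the left table); where dept_id has no match in departments, the department columns become NULL. Walk through each employee:
  - employee 1 (Beth): dept_id=4 -> matches Operations
  - employee 2 (George): dept_id=1 -> matches Finance
  - employee 3 (Dana): dept_id=2 -> matches HR
  - employee 4 (Leo): dept_id=NULL, no match -> kept with NULL
  - employee 5 (Rosa): dept_id=4 -> matches Operations
  - employee 6 (Karen): dept_id=4 -> matches Operations
  - employee 7 (Eli): dept_id=3 -> matches Support
  - employee 8 (Olivia): dept_id=3 -> matches Support
  - employee 9 (Chris): dept_id=6 -> matches Design
All 9 rows appear; 1 has NULL department.

SQL:
SELECT a.name, b.name AS department
FROM employees a
LEFT JOIN departments b ON a.dept_id = b.id

Result:
name   | department
-------+-----------
Beth   | Operations
George | Finance   
Dana   | HR        
Leo    | NULL      
Rosa   | Operations
Karen  | Operations
Eli    | Support   
Olivia | Support   
Chris  | Design    


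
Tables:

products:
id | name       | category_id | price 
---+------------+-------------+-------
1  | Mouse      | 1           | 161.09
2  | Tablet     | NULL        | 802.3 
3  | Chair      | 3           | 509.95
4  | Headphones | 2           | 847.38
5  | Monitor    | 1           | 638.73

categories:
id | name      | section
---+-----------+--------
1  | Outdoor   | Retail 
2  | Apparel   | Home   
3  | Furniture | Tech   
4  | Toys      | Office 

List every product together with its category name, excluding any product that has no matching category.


INNER JOIN keeps only products rows whose category_id matches an id in categories. Walk through each product:
  - product 1 (Mouse): category_id=1 -> matches Outdoor
  - product 2 (Tablet): category_id=NULL, no match -> dropped
  - product 3 (Chair): category_id=3 -> matches Furniture
  - product 4 (Headphones): category_id=2 -> matches Apparel
  - product 5 (Monitor): category_id=1 -> matches Outdoor
So 1 of 5 rows is dropped.

SQL:
SELECT a.name, b.name AS category
FROM products a
INNER JOIN categories b ON a.category_id = b.id

Result:
name       | category 
-----------+----------
Mouse      | Outdoor  
Chair      | Furniture
Headphones | Apparel  
Monitor    | Outdoor  


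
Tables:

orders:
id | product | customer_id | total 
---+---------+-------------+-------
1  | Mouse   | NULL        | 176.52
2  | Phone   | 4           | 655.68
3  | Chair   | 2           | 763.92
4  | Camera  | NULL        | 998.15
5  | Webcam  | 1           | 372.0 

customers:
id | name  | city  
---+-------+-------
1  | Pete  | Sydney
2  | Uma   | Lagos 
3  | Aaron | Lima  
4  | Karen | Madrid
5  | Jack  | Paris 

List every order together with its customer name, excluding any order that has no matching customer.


INNER JOIN keeps only orders rows whose customer_id matches an id in customers. Walk through each order:
  - order 1 (Mouse): customer_id=NULL, no match -> dropped
  - order 2 (Phone): customer_id=4 -> matches Karen
  - order 3 (Chair): customer_id=2 -> matches Uma
  - order 4 (Camera): customer_id=NULL, no match -> dropped
  - order 5 (Webcam): customer_id=1 -> matches Pete
So 2 of 5 rows are dropped.

SQL:
SELECT a.product, b.name AS customer
FROM orders a
INNER JOIN customers b ON a.customer_id = b.id

Result:
product | customer
--------+---------
Phone   | Karen   
Chair   | Uma     
Webcam  | Pete    


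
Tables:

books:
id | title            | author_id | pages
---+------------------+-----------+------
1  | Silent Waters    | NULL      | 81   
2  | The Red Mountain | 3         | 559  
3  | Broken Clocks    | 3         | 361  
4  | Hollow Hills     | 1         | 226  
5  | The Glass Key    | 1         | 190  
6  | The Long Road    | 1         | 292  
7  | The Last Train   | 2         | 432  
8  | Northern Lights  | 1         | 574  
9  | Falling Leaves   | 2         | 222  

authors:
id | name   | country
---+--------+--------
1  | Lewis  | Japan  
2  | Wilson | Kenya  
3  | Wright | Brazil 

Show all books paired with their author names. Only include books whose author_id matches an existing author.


INNER JOIN keeps only books rows whose author_id matches an id in authors. Walk through each book:
  - book 1 (Silent Waters): author_id=NULL, no match -> dropped
  - book 2 (The Red Mountain): author_id=3 -> matches Wright
  - book 3 (Broken Clocks): author_id=3 -> matches Wright
  - book 4 (Hollow Hills): author_id=1 -> matches Lewis
  - book 5 (The Glass Key): author_id=1 -> matches Lewis
  - book 6 (The Long Road): author_id=1 -> matches Lewis
  - book 7 (The Last Train): author_id=2 -> matches Wilson
  - book 8 (Northern Lights): author_id=1 -> matches Lewis
  - book 9 (Falling Leaves): author_id=2 -> matches Wilson
So 1 of 9 rows is dropped.

SQL:
SELECT a.title, b.name AS author
FROM books a
INNER JOIN authors b ON a.author_id = b.id

Result:
title            | author
-----------------+-------
The Red Mountain | Wright
Broken Clocks    | Wright
Hollow Hills     | Lewis 
The Glass Key    | Lewis 
The Long Road    | Lewis 
The Last Train   | Wilson
Northern Lights  | Lewis 
Falling Leaves   | Wilson


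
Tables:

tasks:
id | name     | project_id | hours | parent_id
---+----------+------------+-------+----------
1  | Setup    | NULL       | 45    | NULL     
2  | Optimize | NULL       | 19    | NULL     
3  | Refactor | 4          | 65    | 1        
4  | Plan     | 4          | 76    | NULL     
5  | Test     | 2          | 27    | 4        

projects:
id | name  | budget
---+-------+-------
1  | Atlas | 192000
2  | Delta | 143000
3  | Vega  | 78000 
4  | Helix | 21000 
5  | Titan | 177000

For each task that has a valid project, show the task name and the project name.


INNER JOIN keeps only tasks rows whose project_id matches an id in projects. Walk through each task:
  - task 1 (Setup): project_id=NULL, no match -> dropped
  - task 2 (Optimize): project_id=NULL, no match -> dropped
  - task 3 (Refactor): project_id=4 -> matches Helix
  - task 4 (Plan): project_id=4 -> matches Helix
  - task 5 (Test): project_id=2 -> matches Delta
So 2 of 5 rows are dropped.

SQL:
SELECT a.name, b.name AS project
FROM tasks a
INNER JOIN projects b ON a.project_id = b.id

Result:
name     | project
---------+--------
Refactor | Helix  
Plan     | Helix  
Test     | Delta  


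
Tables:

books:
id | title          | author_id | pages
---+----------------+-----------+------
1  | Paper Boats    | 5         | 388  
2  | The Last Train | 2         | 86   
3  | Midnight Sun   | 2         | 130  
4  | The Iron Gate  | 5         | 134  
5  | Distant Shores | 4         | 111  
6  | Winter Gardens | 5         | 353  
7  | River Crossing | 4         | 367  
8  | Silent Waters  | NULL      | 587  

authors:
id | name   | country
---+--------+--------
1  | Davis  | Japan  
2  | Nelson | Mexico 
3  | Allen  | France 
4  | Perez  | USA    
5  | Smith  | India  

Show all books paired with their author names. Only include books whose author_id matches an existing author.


INNER JOIN keeps only books rows whose author_id matches an id in authors. Walk through each book:
  - book 1 (Paper Boats): author_id=5 -> matches Smith
  - book 2 (The Last Train): author_id=2 -> matches Nelson
  - book 3 (Midnight Sun): author_id=2 -> matches Nelson
  - book 4 (The Iron Gate): author_id=5 -> matches Smith
  - book 5 (Distant Shores): author_id=4 -> matches Perez
  - book 6 (Winter Gardens): author_id=5 -> matches Smith
  - book 7 (River Crossing): author_id=4 -> matches Perez
  - book 8 (Silent Waters): author_id=NULL, no match -> dropped
So 1 of 8 rows is dropped.

SQL:
SELECT a.title, b.name AS author
FROM books a
INNER JOIN authors b ON a.author_id = b.id

Result:
title          | author
---------------+-------
Paper Boats    | Smith 
The Last Train | Nelson
Midnight Sun   | Nelson
The Iron Gate  | Smith 
Distant Shores | Perez 
Winter Gardens | Smith 
River Crossing | Perez 


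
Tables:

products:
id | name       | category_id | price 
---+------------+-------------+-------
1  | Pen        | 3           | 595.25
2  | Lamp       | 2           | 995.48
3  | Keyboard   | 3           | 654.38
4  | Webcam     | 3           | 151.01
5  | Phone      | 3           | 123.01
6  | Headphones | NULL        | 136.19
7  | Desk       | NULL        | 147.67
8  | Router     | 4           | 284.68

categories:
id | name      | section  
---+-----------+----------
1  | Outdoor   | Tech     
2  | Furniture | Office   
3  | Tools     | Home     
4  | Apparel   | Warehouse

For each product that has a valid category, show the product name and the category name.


INNER JOIN keeps only products rows whose category_id matches an id in categories. Walk through each product:
  - product 1 (Pen): category_id=3 -> matches Tools
  - product 2 (Lamp): category_id=2 -> matches Furniture
  - product 3 (Keyboard): category_id=3 -> matches Tools
  - product 4 (Webcam): category_id=3 -> matches Tools
  - product 5 (Phone): category_id=3 -> matches Tools
  - product 6 (Headphones): category_id=NULL, no match -> dropped
  - product 7 (Desk): category_id=NULL, no match -> dropped
  - product 8 (Router): category_id=4 -> matches Apparel
So 2 of 8 rows are dropped.

SQL:
SELECT a.name, b.name AS category
FROM products a
INNER JOIN categories b ON a.category_id = b.id

Result:
name     | category 
---------+----------
Pen      | Tools    
Lamp     | Furniture
Keyboard | Tools    
Webcam   | Tools    
Phone    | Tools    
Router   | Apparel  


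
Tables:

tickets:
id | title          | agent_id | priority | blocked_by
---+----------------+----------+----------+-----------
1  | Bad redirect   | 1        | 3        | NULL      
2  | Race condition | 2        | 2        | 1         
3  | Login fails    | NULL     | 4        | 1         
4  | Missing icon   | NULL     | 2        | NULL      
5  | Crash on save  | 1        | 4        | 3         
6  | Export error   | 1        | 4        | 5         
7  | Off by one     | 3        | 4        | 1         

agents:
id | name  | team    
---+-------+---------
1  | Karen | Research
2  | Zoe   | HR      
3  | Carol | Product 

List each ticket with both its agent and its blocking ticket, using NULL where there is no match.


Two LEFT JOINs from the same base table tickets: one to agents via agent_id, one to tickets itself via blocked_by. Both are LEFT so every ticket is preserved.
Match against agents:
  - ticket 1 (Bad redirect): agent_id=1 -> matches Karen
  - ticket 2 (Race condition): agent_id=2 -> matches Zoe
  - ticket 3 (Login fails): agent_id=NULL, no match -> kept with NULL
  - ticket 4 (Missing icon): agent_id=NULL, no match -> kept with NULL
  - ticket 5 (Crash on save): agent_id=1 -> matches Karen
  - ticket 6 (Export error): agent_id=1 -> matches Karen
  - ticket 7 (Off by one): agent_id=3 -> matches Carol
Match against tickets (self):
  - ticket 1 (Bad redirect): blocked_by=NULL -> NULL
  - ticket 2 (Race condition): blocked_by=1 -> Bad redirect
  - ticket 3 (Login fails): blocked_by=1 -> Bad redirect
  - ticket 4 (Missing icon): blocked_by=NULL -> NULL
  - ticket 5 (Crash on save): blocked_by=3 -> Login fails
  - ticket 6 (Export error): blocked_by=5 -> Crash on save
  - ticket 7 (Off by one): blocked_by=1 -> Bad redirect

SQL:
SELECT a.title, b.name AS agent, c.title AS blocked_by
FROM tickets a
LEFT JOIN agents b ON a.agent_id = b.id
LEFT JOIN tickets c ON a.blocked_by = c.id

Result:
title          | agent | blocked_by   
---------------+-------+--------------
Bad redirect   | Karen | NULL         
Race condition | Zoe   | Bad redirect 
Login fails    | NULL  | Bad redirect 
Missing icon   | NULL  | NULL         
Crash on save  | Karen | Login fails  
Export error   | Karen | Crash on save
Off by one     | Carol | Bad redirect 


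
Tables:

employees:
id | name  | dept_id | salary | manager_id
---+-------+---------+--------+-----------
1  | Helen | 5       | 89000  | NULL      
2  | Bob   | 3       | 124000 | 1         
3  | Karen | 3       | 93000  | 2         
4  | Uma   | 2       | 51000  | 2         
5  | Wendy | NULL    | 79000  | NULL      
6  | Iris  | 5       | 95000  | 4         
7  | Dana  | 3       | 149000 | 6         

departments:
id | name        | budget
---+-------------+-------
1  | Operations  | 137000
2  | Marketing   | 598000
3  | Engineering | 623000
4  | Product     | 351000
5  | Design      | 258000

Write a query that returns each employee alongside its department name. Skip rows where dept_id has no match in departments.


INNER JOIN keeps only employees rows whose dept_id matches an id in departments. Walk through each employee:
  - employee 1 (Helen): dept_id=5 -> matches Design
  - employee 2 (Bob): dept_id=3 -> matches Engineering
  - employee 3 (Karen): dept_id=3 -> matches Engineering
  - employee 4 (Uma): dept_id=2 -> matches Marketing
  - employee 5 (Wendy): dept_id=NULL, no match -> dropped
  - employee 6 (Iris): dept_id=5 -> matches Design
  - employee 7 (Dana): dept_id=3 -> matches Engineering
So 1 of 7 rows is dropped.

SQL:
SELECT a.name, b.name AS department
FROM employees a
INNER JOIN departments b ON a.dept_id = b.id

Result:
name  | department 
------+------------
Helen | Design     
Bob   | Engineering
Karen | Engineering
Uma   | Marketing  
Iris  | Design     
Dana  | Engineering
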